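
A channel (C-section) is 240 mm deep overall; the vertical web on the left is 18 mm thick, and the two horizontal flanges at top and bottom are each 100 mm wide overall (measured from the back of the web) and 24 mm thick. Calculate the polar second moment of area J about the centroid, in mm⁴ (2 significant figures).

Split into non-overlapping primitives; take the origin at the lower-left of the bounding box.
Web: 18 × 240, A = 4 320 mm², y = 120 mm, Ī = 20 736 000 mm⁴.
Top flange (beyond web): 82 × 24, A = 1 968 mm², y = 228 mm, Ī = 94 464 mm⁴.
Bottom flange (beyond web): 82 × 24, A = 1 968 mm², y = 12 mm, Ī = 94 464 mm⁴.
By symmetry the centroid is at mid-height, ȳ = 120 mm.
Transfer each piece to the centroidal x-axis using Ī + A·d² with d = y − 120:
  web: d = 0 mm → contributes +20 736 000 mm⁴
  top flange (beyond web): d = 108 mm → contributes +23 049 216 mm⁴
  bottom flange (beyond web): d = -108 mm → contributes +23 049 216 mm⁴
Total I = 66 834 432 mm⁴.
For the y-axis: x̄ = 32.84 mm.
Repeating about the centroidal y-axis gives I_y = 7 470 949 mm⁴.
Polar second moment: J = I_x + I_y = 74 305 381 mm⁴.

J ≈ 7.4 × 10⁷ mm⁴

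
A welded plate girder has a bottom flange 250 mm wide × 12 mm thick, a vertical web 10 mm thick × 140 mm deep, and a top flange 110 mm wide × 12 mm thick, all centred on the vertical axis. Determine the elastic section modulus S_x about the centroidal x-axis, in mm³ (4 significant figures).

Decompose the section into non-overlapping parts with the origin at the bottom-left of its bounding rectangle.
Bottom plate: 250 × 12, A = 3 000 mm², y = 6 mm, Ī = 36 000 mm⁴.
Web plate: 10 × 140, A = 1 400 mm², y = 82 mm, Ī = 2 286 667 mm⁴.
Top plate: 110 × 12, A = 1 320 mm², y = 158 mm, Ī = 15 840 mm⁴.
Centroid: ȳ = ΣA·y / ΣA = 59.6783 mm.
Transfer each piece to the centroidal x-axis using Ī + A·d² with d = y − 59.6783:
  bottom plate: d = -53.6783 mm → contributes +8 680 087 mm⁴
  web plate: d = 22.3217 mm → contributes +2 984 227 mm⁴
  top plate: d = 98.3217 mm → contributes +12 776 481 mm⁴
Total I = 24 440 795 mm⁴.
Extreme fibre distance c = 104.322 mm; S = I/c = 234 283 mm³.

S_x ≈ 2.343 × 10⁵ mm³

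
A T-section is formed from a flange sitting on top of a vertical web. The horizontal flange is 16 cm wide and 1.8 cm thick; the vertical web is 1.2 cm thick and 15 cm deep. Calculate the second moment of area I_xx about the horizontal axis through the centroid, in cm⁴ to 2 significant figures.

I_xx ≈ 1100 cm⁴

Treat the section as a set of non-overlapping primitives; coordinates are from the bounding-box lower-left.
Flange: 16 × 1.8, A = 28.8 cm², y = 15.9 cm, Ī = 7.776 cm⁴.
Web: 1.2 × 15, A = 18 cm², y = 7.5 cm, Ī = 337.5 cm⁴.
Centroid: ȳ = ΣA·y / ΣA = 12.67 cm.
Transfer each piece to the horizontal axis through the centroid using Ī + A·d² with d = y − 12.67:
  flange: d = 3.231 cm → contributes +308.4 cm⁴
  web: d = -5.169 cm → contributes +818.5 cm⁴
Total I = 1 127 cm⁴.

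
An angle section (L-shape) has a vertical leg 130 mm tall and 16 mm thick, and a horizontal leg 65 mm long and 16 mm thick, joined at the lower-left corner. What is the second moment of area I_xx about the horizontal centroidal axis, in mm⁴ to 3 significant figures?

I_xx ≈ 4.80 × 10⁶ mm⁴

Break the section into simple shapes (no overlaps), measuring from the bottom-left corner of the bounding box.
Vertical leg: 16 × 130, A = 2 080 mm², y = 65 mm, Ī = 2 929 333 mm⁴.
Horizontal leg (remainder): 49 × 16, A = 784 mm², y = 8 mm, Ī = 16 725 mm⁴.
Centroid: ȳ = ΣA·y / ΣA = 49.397 mm.
Transfer each piece to the horizontal centroidal axis using Ī + A·d² with d = y − 49.397:
  vertical leg: d = 15.603 mm → contributes +3 435 740 mm⁴
  horizontal leg (remainder): d = -41.397 mm → contributes +1 360 252 mm⁴
Total I = 4 795 992 mm⁴.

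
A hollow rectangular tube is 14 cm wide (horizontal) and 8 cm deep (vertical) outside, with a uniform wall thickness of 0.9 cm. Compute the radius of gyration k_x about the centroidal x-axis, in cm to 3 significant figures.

k_x ≈ 3.12 cm

Decompose the section into non-overlapping parts with the origin at the bottom-left of its bounding rectangle.
Outer rectangle: 14 × 8, A = 112 cm², y = 4 cm, Ī = 597.33 cm⁴.
Inner void (subtracted): 12.2 × 6.2, A = 75.64 cm², y = 4 cm, Ī = 242.3 cm⁴.
By symmetry the centroid is at mid-height, ȳ = 4 cm.
All pieces are centred on the centroidal x-axis, so I = ΣĪ (holes subtracted) = 355.03 cm⁴.
Radius of gyration: k = √(I/A) = √(355.03 / 36.36) = 3.1248 cm.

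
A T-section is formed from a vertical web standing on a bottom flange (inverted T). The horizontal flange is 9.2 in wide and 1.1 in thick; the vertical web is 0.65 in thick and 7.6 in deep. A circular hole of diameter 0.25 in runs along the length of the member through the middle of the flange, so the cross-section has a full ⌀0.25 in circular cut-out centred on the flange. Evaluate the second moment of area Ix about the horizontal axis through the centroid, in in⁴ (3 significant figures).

Ix ≈ 87.5 in⁴

Break the section into simple shapes (no overlaps), measuring from the bottom-left corner of the bounding box.
Flange: 9.2 × 1.1, A = 10.12 in², y = 0.55 in, Ī = 1.0204 in⁴.
Web: 0.65 × 7.6, A = 4.94 in², y = 4.9 in, Ī = 23.778 in⁴.
Hole (subtracted): ⌀0.25, A = 0.049087 in², y = 0.55 in, Ī = 0.00019175 in⁴.
Centroid: ȳ = ΣA·y / ΣA = 1.9816 in.
Transfer each piece to the horizontal axis through the centroid using Ī + A·d² with d = y − 1.9816:
  flange: d = -1.4316 in → contributes +21.76 in⁴
  web: d = 2.9184 in → contributes +65.853 in⁴
  hole: d = -1.4316 in → contributes −0.10079 in⁴
Total I = 87.512 in⁴.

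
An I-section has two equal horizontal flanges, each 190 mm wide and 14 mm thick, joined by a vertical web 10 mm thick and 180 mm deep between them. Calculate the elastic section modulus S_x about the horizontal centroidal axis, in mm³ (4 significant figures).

Treat the section as a set of non-overlapping primitives; coordinates are from the bounding-box lower-left.
Bottom flange: 190 × 14, A = 2 660 mm², y = 7 mm, Ī = 43446.7 mm⁴.
Web: 10 × 180, A = 1 800 mm², y = 104 mm, Ī = 4 860 000 mm⁴.
Top flange: 190 × 14, A = 2 660 mm², y = 201 mm, Ī = 43446.7 mm⁴.
By symmetry the centroid is at mid-height, ȳ = 104 mm.
Transfer each piece to the horizontal centroidal axis using Ī + A·d² with d = y − 104:
  bottom flange: d = -97 mm → contributes +25 071 387 mm⁴
  web: d = 0 mm → contributes +4 860 000 mm⁴
  top flange: d = 97 mm → contributes +25 071 387 mm⁴
Total I = 55 002 773 mm⁴.
Extreme fibre distance c = 104 mm; S = I/c = 528 873 mm³.

S_x ≈ 5.289 × 10⁵ mm³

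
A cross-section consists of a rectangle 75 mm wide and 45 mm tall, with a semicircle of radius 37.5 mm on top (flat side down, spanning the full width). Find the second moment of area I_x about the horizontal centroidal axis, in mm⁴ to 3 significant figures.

Decompose the section into non-overlapping parts with the origin at the bottom-left of its bounding rectangle.
Rectangular body: 75 × 45, A = 3 375 mm², y = 22.5 mm, Ī = 569 531 mm⁴.
Semicircular cap: semicircle r = 37.5, A = 2208.9 mm², y = 60.915 mm, Ī = 217 049 mm⁴.
Centroid: ȳ = ΣA·y / ΣA = 37.697 mm.
Transfer each piece to the horizontal centroidal axis using Ī + A·d² with d = y − 37.697:
  rectangular body: d = -15.197 mm → contributes +1 348 951 mm⁴
  semicircular cap: d = 23.219 mm → contributes +1 407 914 mm⁴
Total I = 2 756 864 mm⁴.

I_x ≈ 2.76 × 10⁶ mm⁴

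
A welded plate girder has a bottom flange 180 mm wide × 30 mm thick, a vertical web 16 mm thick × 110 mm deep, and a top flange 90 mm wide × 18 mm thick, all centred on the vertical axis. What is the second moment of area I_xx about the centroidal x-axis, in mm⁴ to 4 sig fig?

I_xx ≈ 2.675 × 10⁷ mm⁴

Decompose the section into non-overlapping parts with the origin at the bottom-left of its bounding rectangle.
Bottom plate: 180 × 30, A = 5 400 mm², y = 15 mm, Ī = 405 000 mm⁴.
Web plate: 16 × 110, A = 1 760 mm², y = 85 mm, Ī = 1 774 667 mm⁴.
Top plate: 90 × 18, A = 1 620 mm², y = 149 mm, Ī = 43 740 mm⁴.
Centroid: ȳ = ΣA·y / ΣA = 53.7563 mm.
Transfer each piece to the centroidal x-axis using Ī + A·d² with d = y − 53.7563:
  bottom plate: d = -38.7563 mm → contributes +8 516 059 mm⁴
  web plate: d = 31.2437 mm → contributes +3 492 728 mm⁴
  top plate: d = 95.2437 mm → contributes +14 739 358 mm⁴
Total I = 26 748 145 mm⁴.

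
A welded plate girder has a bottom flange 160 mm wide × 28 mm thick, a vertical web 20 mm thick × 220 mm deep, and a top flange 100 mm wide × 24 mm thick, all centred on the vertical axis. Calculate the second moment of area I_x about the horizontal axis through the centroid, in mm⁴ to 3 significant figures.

Treat the section as a set of non-overlapping primitives; coordinates are from the bounding-box lower-left.
Bottom plate: 160 × 28, A = 4 480 mm², y = 14 mm, Ī = 292 693 mm⁴.
Web plate: 20 × 220, A = 4 400 mm², y = 138 mm, Ī = 17 746 667 mm⁴.
Top plate: 100 × 24, A = 2 400 mm², y = 260 mm, Ī = 115 200 mm⁴.
Centroid: ȳ = ΣA·y / ΣA = 114.71 mm.
Transfer each piece to the horizontal axis through the centroid using Ī + A·d² with d = y − 114.71:
  bottom plate: d = -100.71 mm → contributes +45 730 408 mm⁴
  web plate: d = 23.291 mm → contributes +20 133 493 mm⁴
  top plate: d = 145.29 mm → contributes +50 777 786 mm⁴
Total I = 116 641 686 mm⁴.

I_x ≈ 1.17 × 10⁸ mm⁴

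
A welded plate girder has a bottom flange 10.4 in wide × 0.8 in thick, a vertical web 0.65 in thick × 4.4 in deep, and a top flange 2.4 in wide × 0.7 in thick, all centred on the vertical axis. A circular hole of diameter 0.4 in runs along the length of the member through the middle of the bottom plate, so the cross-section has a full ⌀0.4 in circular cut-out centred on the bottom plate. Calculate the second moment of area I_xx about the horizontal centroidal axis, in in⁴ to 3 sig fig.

Decompose the section into non-overlapping parts with the origin at the bottom-left of its bounding rectangle.
Bottom plate: 10.4 × 0.8, A = 8.32 in², y = 0.4 in, Ī = 0.44373 in⁴.
Web plate: 0.65 × 4.4, A = 2.86 in², y = 3 in, Ī = 4.6141 in⁴.
Top plate: 2.4 × 0.7, A = 1.68 in², y = 5.55 in, Ī = 0.0686 in⁴.
Hole (subtracted): ⌀0.4, A = 0.12566 in², y = 0.4 in, Ī = 0.0012566 in⁴.
Centroid: ȳ = ΣA·y / ΣA = 1.6634 in.
Transfer each piece to the horizontal centroidal axis using Ī + A·d² with d = y − 1.6634:
  bottom plate: d = -1.2634 in → contributes +13.723 in⁴
  web plate: d = 1.3366 in → contributes +9.7239 in⁴
  top plate: d = 3.8866 in → contributes +25.447 in⁴
  hole: d = -1.2634 in → contributes −0.20182 in⁴
Total I = 48.692 in⁴.

I_xx ≈ 48.7 in⁴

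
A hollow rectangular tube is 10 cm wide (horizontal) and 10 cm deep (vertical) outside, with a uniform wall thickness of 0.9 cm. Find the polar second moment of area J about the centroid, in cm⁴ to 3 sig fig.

Split into non-overlapping primitives; take the origin at the lower-left of the bounding box.
Outer rectangle: 10 × 10, A = 100 cm², y = 5 cm, Ī = 833.33 cm⁴.
Inner void (subtracted): 8.2 × 8.2, A = 67.24 cm², y = 5 cm, Ī = 376.77 cm⁴.
By symmetry the centroid is at mid-height, ȳ = 5 cm.
All pieces are centred on the centroidal x-axis, so I = ΣĪ (holes subtracted) = 456.57 cm⁴.
Repeating about the centroidal y-axis gives I_y = 456.57 cm⁴.
Polar second moment: J = I_x + I_y = 913.13 cm⁴.

J ≈ 913 cm⁴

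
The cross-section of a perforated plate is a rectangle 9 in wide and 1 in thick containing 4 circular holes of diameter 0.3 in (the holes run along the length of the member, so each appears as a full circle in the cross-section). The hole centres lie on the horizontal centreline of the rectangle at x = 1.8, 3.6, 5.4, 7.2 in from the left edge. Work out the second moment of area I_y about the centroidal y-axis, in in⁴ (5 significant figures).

I_y ≈ 59.603 in⁴

Break the section into simple shapes (no overlaps), measuring from the bottom-left corner of the bounding box.
Plate: 9 × 1, A = 9 in², x = 4.5 in, Ī = 60.75 in⁴.
Hole 1 (subtracted): ⌀0.3, A = 0.07068583 in², x = 1.8 in, Ī = 0.0003976078 in⁴.
Hole 2 (subtracted): ⌀0.3, A = 0.07068583 in², x = 3.6 in, Ī = 0.0003976078 in⁴.
Hole 3 (subtracted): ⌀0.3, A = 0.07068583 in², x = 5.4 in, Ī = 0.0003976078 in⁴.
Hole 4 (subtracted): ⌀0.3, A = 0.07068583 in², x = 7.2 in, Ī = 0.0003976078 in⁴.
By symmetry the centroid is at mid-width, x̄ = 4.5 in.
Transfer each piece to the centroidal y-axis using Ī + A·d² with d = x − 4.5:
  plate: d = 0 in → contributes +60.75 in⁴
  hole 1: d = -2.7 in → contributes −0.5156973 in⁴
  hole 2: d = -0.9 in → contributes −0.05765313 in⁴
  hole 3: d = 0.9 in → contributes −0.05765313 in⁴
  hole 4: d = 2.7 in → contributes −0.5156973 in⁴
Total I = 59.6033 in⁴.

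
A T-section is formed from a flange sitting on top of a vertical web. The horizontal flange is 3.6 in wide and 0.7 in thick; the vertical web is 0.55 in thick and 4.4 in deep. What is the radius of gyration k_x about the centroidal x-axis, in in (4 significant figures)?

Split into non-overlapping primitives; take the origin at the lower-left of the bounding box.
Flange: 3.6 × 0.7, A = 2.52 in², y = 4.75 in, Ī = 0.1029 in⁴.
Web: 0.55 × 4.4, A = 2.42 in², y = 2.2 in, Ī = 3.90427 in⁴.
Centroid: ȳ = ΣA·y / ΣA = 3.50081 in.
Transfer each piece to the centroidal x-axis using Ī + A·d² with d = y − 3.50081:
  flange: d = 1.24919 in → contributes +4.0353 in⁴
  web: d = -1.30081 in → contributes +7.99916 in⁴
Total I = 12.0345 in⁴.
Radius of gyration: k = √(I/A) = √(12.0345 / 4.94) = 1.56081 in.

k_x ≈ 1.561 in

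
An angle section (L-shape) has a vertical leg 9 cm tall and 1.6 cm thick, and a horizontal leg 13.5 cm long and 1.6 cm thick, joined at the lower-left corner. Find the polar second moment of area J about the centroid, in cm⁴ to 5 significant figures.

Split into non-overlapping primitives; take the origin at the lower-left of the bounding box.
Vertical leg: 1.6 × 9, A = 14.4 cm², y = 4.5 cm, Ī = 97.2 cm⁴.
Horizontal leg (remainder): 11.9 × 1.6, A = 19.04 cm², y = 0.8 cm, Ī = 4.061867 cm⁴.
Centroid: ȳ = ΣA·y / ΣA = 2.393301 cm.
Transfer each piece to the centroidal x-axis using Ī + A·d² with d = y − 2.393301:
  vertical leg: d = 2.106699 cm → contributes +161.1098 cm⁴
  horizontal leg (remainder): d = -1.593301 cm → contributes +52.39699 cm⁴
Total I = 213.5068 cm⁴.
For the y-axis: x̄ = 4.643301 cm.
Repeating about the centroidal y-axis gives I_y = 601.3288 cm⁴.
Polar second moment: J = I_x + I_y = 814.8355 cm⁴.

J ≈ 814.84 cm⁴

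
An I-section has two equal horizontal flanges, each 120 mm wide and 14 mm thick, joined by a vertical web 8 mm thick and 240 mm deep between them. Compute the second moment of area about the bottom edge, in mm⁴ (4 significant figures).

Break the section into simple shapes (no overlaps), measuring from the bottom-left corner of the bounding box.
Bottom flange: 120 × 14, A = 1 680 mm², y = 7 mm, Ī = 27 440 mm⁴.
Web: 8 × 240, A = 1 920 mm², y = 134 mm, Ī = 9 216 000 mm⁴.
Top flange: 120 × 14, A = 1 680 mm², y = 261 mm, Ī = 27 440 mm⁴.
Transfer each piece to the bottom edge using Ī + A·d² with d = y − 0:
  bottom flange: d = 7 mm → contributes +109 760 mm⁴
  web: d = 134 mm → contributes +43 691 520 mm⁴
  top flange: d = 261 mm → contributes +114 470 720 mm⁴
Total I = 158 272 000 mm⁴.

I_base ≈ 1.583 × 10⁸ mm⁴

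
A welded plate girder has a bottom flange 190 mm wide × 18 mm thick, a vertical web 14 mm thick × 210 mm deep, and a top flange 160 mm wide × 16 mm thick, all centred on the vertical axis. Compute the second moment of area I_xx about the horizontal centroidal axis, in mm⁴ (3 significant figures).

Split into non-overlapping primitives; take the origin at the lower-left of the bounding box.
Bottom plate: 190 × 18, A = 3 420 mm², y = 9 mm, Ī = 92 340 mm⁴.
Web plate: 14 × 210, A = 2 940 mm², y = 123 mm, Ī = 10 804 500 mm⁴.
Top plate: 160 × 16, A = 2 560 mm², y = 236 mm, Ī = 54 613 mm⁴.
Centroid: ȳ = ΣA·y / ΣA = 111.72 mm.
Transfer each piece to the horizontal centroidal axis using Ī + A·d² with d = y − 111.72:
  bottom plate: d = -102.72 mm → contributes +36 179 509 mm⁴
  web plate: d = 11.278 mm → contributes +11 178 450 mm⁴
  top plate: d = 124.28 mm → contributes +39 593 885 mm⁴
Total I = 86 951 844 mm⁴.

I_xx ≈ 8.70 × 10⁷ mm⁴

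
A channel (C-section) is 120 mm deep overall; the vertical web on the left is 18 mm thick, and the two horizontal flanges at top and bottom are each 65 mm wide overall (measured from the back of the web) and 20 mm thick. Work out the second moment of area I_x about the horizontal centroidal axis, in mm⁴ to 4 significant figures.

Break the section into simple shapes (no overlaps), measuring from the bottom-left corner of the bounding box.
Web: 18 × 120, A = 2 160 mm², y = 60 mm, Ī = 2 592 000 mm⁴.
Top flange (beyond web): 47 × 20, A = 940 mm², y = 110 mm, Ī = 31333.3 mm⁴.
Bottom flange (beyond web): 47 × 20, A = 940 mm², y = 10 mm, Ī = 31333.3 mm⁴.
By symmetry the centroid is at mid-height, ȳ = 60 mm.
Transfer each piece to the horizontal centroidal axis using Ī + A·d² with d = y − 60:
  web: d = 0 mm → contributes +2 592 000 mm⁴
  top flange (beyond web): d = 50 mm → contributes +2 381 333 mm⁴
  bottom flange (beyond web): d = -50 mm → contributes +2 381 333 mm⁴
Total I = 7 354 667 mm⁴.

I_x ≈ 7.355 × 10⁶ mm⁴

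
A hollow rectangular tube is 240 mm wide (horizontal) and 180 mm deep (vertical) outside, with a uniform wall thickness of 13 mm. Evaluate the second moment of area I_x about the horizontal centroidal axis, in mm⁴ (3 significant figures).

I_x ≈ 5.15 × 10⁷ mm⁴

Break the section into simple shapes (no overlaps), measuring from the bottom-left corner of the bounding box.
Outer rectangle: 240 × 180, A = 43 200 mm², y = 90 mm, Ī = 116 640 000 mm⁴.
Inner void (subtracted): 214 × 154, A = 32 956 mm², y = 90 mm, Ī = 65 132 041 mm⁴.
By symmetry the centroid is at mid-height, ȳ = 90 mm.
All pieces are centred on the horizontal centroidal axis, so I = ΣĪ (holes subtracted) = 51 507 959 mm⁴.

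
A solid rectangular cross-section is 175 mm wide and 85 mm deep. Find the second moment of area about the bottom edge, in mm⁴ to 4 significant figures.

I_base ≈ 3.582 × 10⁷ mm⁴

The section: 175 × 85, A = 14 875 mm², y = 42.5 mm, Ī = 8 955 990 mm⁴.
Transfer it to a horizontal axis along the bottom face using Ī + A·d² with d = y − 0:
  the section: d = 42.5 mm → contributes +35 823 958 mm⁴
Total I = 35 823 958 mm⁴.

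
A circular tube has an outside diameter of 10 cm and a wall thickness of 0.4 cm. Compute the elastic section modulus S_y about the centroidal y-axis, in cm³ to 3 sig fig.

S_y ≈ 27.8 cm³

Break the section into simple shapes (no overlaps), measuring from the bottom-left corner of the bounding box.
Outer circle: ⌀10, A = 78.54 cm², x = 5 cm, Ī = 490.87 cm⁴.
Bore (subtracted): ⌀9.2, A = 66.476 cm², x = 5 cm, Ī = 351.66 cm⁴.
By symmetry the centroid is at mid-width, x̄ = 5 cm.
All pieces are centred on the centroidal y-axis, so I = ΣĪ (holes subtracted) = 139.22 cm⁴.
Extreme fibre distance c = 5 cm; S = I/c = 27.843 cm³.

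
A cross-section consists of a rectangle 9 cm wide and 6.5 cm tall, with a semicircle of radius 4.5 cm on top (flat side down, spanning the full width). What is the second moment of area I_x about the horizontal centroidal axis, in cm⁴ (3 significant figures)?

Decompose the section into non-overlapping parts with the origin at the bottom-left of its bounding rectangle.
Rectangular body: 9 × 6.5, A = 58.5 cm², y = 3.25 cm, Ī = 205.97 cm⁴.
Semicircular cap: semicircle r = 4.5, A = 31.809 cm², y = 8.4099 cm, Ī = 45.007 cm⁴.
Centroid: ȳ = ΣA·y / ΣA = 5.0674 cm.
Transfer each piece to the horizontal centroidal axis using Ī + A·d² with d = y − 5.0674:
  rectangular body: d = -1.8174 cm → contributes +399.19 cm⁴
  semicircular cap: d = 3.3424 cm → contributes +400.37 cm⁴
Total I = 799.57 cm⁴.

I_x ≈ 800 cm⁴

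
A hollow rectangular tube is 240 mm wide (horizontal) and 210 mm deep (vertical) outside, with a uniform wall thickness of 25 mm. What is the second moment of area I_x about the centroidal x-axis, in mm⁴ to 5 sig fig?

I_x ≈ 1.2037 × 10⁸ mm⁴

Treat the section as a set of non-overlapping primitives; coordinates are from the bounding-box lower-left.
Outer rectangle: 240 × 210, A = 50 400 mm², y = 105 mm, Ī = 185 220 000 mm⁴.
Inner void (subtracted): 190 × 160, A = 30 400 mm², y = 105 mm, Ī = 64 853 333 mm⁴.
By symmetry the centroid is at mid-height, ȳ = 105 mm.
All pieces are centred on the centroidal x-axis, so I = ΣĪ (holes subtracted) = 120 366 667 mm⁴.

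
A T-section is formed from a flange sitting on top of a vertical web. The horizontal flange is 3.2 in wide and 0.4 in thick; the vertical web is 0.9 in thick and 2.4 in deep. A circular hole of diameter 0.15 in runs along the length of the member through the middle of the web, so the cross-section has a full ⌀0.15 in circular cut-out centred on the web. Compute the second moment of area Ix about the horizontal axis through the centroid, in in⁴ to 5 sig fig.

Ix ≈ 2.6243 in⁴

Break the section into simple shapes (no overlaps), measuring from the bottom-left corner of the bounding box.
Flange: 3.2 × 0.4, A = 1.28 in², y = 2.6 in, Ī = 0.01706667 in⁴.
Web: 0.9 × 2.4, A = 2.16 in², y = 1.2 in, Ī = 1.0368 in⁴.
Hole (subtracted): ⌀0.15, A = 0.01767146 in², y = 1.2 in, Ī = 0.00002485049 in⁴.
Centroid: ȳ = ΣA·y / ΣA = 1.72362 in.
Transfer each piece to the horizontal axis through the centroid using Ī + A·d² with d = y − 1.72362:
  flange: d = 0.8763799 in → contributes +1.00016 in⁴
  web: d = -0.5236201 in → contributes +1.629024 in⁴
  hole: d = -0.5236201 in → contributes −0.004869976 in⁴
Total I = 2.624315 in⁴.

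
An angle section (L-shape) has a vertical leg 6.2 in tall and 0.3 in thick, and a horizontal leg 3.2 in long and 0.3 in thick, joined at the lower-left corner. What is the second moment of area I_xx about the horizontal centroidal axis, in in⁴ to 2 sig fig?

Treat the section as a set of non-overlapping primitives; coordinates are from the bounding-box lower-left.
Vertical leg: 0.3 × 6.2, A = 1.86 in², y = 3.1 in, Ī = 5.958 in⁴.
Horizontal leg (remainder): 2.9 × 0.3, A = 0.87 in², y = 0.15 in, Ī = 0.006525 in⁴.
Centroid: ȳ = ΣA·y / ΣA = 2.16 in.
Transfer each piece to the horizontal centroidal axis using Ī + A·d² with d = y − 2.16:
  vertical leg: d = 0.9401 in → contributes +7.602 in⁴
  horizontal leg (remainder): d = -2.01 in → contributes +3.521 in⁴
Total I = 11.12 in⁴.

I_xx ≈ 11 in⁴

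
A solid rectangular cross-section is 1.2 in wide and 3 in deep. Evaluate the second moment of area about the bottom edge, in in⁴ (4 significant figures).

The section: 1.2 × 3, A = 3.6 in², y = 1.5 in, Ī = 2.7 in⁴.
Transfer it to the bottom edge using Ī + A·d² with d = y − 0:
  the section: d = 1.5 in → contributes +10.8 in⁴
Total I = 10.8 in⁴.

I_base ≈ 10.80 in⁴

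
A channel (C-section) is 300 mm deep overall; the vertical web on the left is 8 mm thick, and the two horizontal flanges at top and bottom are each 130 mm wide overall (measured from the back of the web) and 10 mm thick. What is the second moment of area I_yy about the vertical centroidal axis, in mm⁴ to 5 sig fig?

Break the section into simple shapes (no overlaps), measuring from the bottom-left corner of the bounding box.
Web: 8 × 300, A = 2 400 mm², x = 4 mm, Ī = 12 800 mm⁴.
Top flange (beyond web): 122 × 10, A = 1 220 mm², x = 69 mm, Ī = 1 513 207 mm⁴.
Bottom flange (beyond web): 122 × 10, A = 1 220 mm², x = 69 mm, Ī = 1 513 207 mm⁴.
Centroid: x̄ = ΣA·x / ΣA = 36.7686 mm.
Transfer each piece to the vertical centroidal axis using Ī + A·d² with d = x − 36.7686:
  web: d = -32.7686 mm → contributes +2 589 874 mm⁴
  top flange (beyond web): d = 32.2314 mm → contributes +2 780 620 mm⁴
  bottom flange (beyond web): d = 32.2314 mm → contributes +2 780 620 mm⁴
Total I = 8 151 114 mm⁴.

I_yy ≈ 8.1511 × 10⁶ mm⁴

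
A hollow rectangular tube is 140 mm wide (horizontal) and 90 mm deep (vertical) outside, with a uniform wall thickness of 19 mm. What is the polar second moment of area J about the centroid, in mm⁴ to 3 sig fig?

Break the section into simple shapes (no overlaps), measuring from the bottom-left corner of the bounding box.
Outer rectangle: 140 × 90, A = 12 600 mm², y = 45 mm, Ī = 8 505 000 mm⁴.
Inner void (subtracted): 102 × 52, A = 5 304 mm², y = 45 mm, Ī = 1 195 168 mm⁴.
By symmetry the centroid is at mid-height, ȳ = 45 mm.
All pieces are centred on the centroidal x-axis, so I = ΣĪ (holes subtracted) = 7 309 832 mm⁴.
Repeating about the centroidal y-axis gives I_y = 15 981 432 mm⁴.
Polar second moment: J = I_x + I_y = 23 291 264 mm⁴.

J ≈ 2.33 × 10⁷ mm⁴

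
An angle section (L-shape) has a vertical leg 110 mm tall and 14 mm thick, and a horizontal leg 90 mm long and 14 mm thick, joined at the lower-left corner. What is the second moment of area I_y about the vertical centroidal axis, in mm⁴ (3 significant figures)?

I_y ≈ 1.81 × 10⁶ mm⁴

Break the section into simple shapes (no overlaps), measuring from the bottom-left corner of the bounding box.
Vertical leg: 14 × 110, A = 1 540 mm², x = 7 mm, Ī = 25 153 mm⁴.
Horizontal leg (remainder): 76 × 14, A = 1 064 mm², x = 52 mm, Ī = 512 139 mm⁴.
Centroid: x̄ = ΣA·x / ΣA = 25.387 mm.
Transfer each piece to the vertical centroidal axis using Ī + A·d² with d = x − 25.387:
  vertical leg: d = -18.387 mm → contributes +545 805 mm⁴
  horizontal leg (remainder): d = 26.613 mm → contributes +1 265 713 mm⁴
Total I = 1 811 518 mm⁴.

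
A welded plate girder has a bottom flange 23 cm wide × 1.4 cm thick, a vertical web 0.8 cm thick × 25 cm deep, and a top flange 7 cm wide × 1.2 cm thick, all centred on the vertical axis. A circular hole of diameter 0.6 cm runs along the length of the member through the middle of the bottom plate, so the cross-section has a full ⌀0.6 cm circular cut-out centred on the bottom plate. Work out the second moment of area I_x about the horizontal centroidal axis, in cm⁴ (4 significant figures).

Split into non-overlapping primitives; take the origin at the lower-left of the bounding box.
Bottom plate: 23 × 1.4, A = 32.2 cm², y = 0.7 cm, Ī = 5.25933 cm⁴.
Web plate: 0.8 × 25, A = 20 cm², y = 13.9 cm, Ī = 1041.67 cm⁴.
Top plate: 7 × 1.2, A = 8.4 cm², y = 27 cm, Ī = 1.008 cm⁴.
Hole (subtracted): ⌀0.6, A = 0.282743 cm², y = 0.7 cm, Ī = 0.00636173 cm⁴.
Centroid: ȳ = ΣA·y / ΣA = 8.73949 cm.
Transfer each piece to the horizontal centroidal axis using Ī + A·d² with d = y − 8.73949:
  bottom plate: d = -8.03949 cm → contributes +2086.45 cm⁴
  web plate: d = 5.16051 cm → contributes +1574.28 cm⁴
  top plate: d = 18.2605 cm → contributes +2801.96 cm⁴
  hole: d = -8.03949 cm → contributes −18.281 cm⁴
Total I = 6444.41 cm⁴.

I_x ≈ 6444 cm⁴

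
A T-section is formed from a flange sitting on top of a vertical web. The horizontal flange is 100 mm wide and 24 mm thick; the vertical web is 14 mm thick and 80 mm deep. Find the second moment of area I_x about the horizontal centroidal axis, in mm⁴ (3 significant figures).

Split into non-overlapping primitives; take the origin at the lower-left of the bounding box.
Flange: 100 × 24, A = 2 400 mm², y = 92 mm, Ī = 115 200 mm⁴.
Web: 14 × 80, A = 1 120 mm², y = 40 mm, Ī = 597 333 mm⁴.
Centroid: ȳ = ΣA·y / ΣA = 75.455 mm.
Transfer each piece to the horizontal centroidal axis using Ī + A·d² with d = y − 75.455:
  flange: d = 16.545 mm → contributes +772 205 mm⁴
  web: d = -35.455 mm → contributes +2 005 201 mm⁴
Total I = 2 777 406 mm⁴.

I_x ≈ 2.78 × 10⁶ mm⁴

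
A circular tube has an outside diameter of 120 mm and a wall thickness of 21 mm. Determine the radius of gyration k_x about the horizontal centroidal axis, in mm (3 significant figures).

Decompose the section into non-overlapping parts with the origin at the bottom-left of its bounding rectangle.
Outer circle: ⌀120, A = 11 310 mm², y = 60 mm, Ī = 10 178 760 mm⁴.
Bore (subtracted): ⌀78, A = 4778.4 mm², y = 60 mm, Ī = 1 816 972 mm⁴.
By symmetry the centroid is at mid-height, ȳ = 60 mm.
All pieces are centred on the horizontal centroidal axis, so I = ΣĪ (holes subtracted) = 8 361 788 mm⁴.
Radius of gyration: k = √(I/A) = √(8 361 788 / 6531.4) = 35.781 mm.

k_x ≈ 35.8 mm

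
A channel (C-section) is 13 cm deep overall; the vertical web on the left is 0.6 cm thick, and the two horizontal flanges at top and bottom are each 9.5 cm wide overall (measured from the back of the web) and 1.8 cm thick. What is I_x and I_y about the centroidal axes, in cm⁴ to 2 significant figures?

Split into non-overlapping primitives; take the origin at the lower-left of the bounding box.
Web: 0.6 × 13, A = 7.8 cm², y = 6.5 cm, Ī = 109.9 cm⁴.
Top flange (beyond web): 8.9 × 1.8, A = 16.02 cm², y = 12.1 cm, Ī = 4.325 cm⁴.
Bottom flange (beyond web): 8.9 × 1.8, A = 16.02 cm², y = 0.9 cm, Ī = 4.325 cm⁴.
By symmetry the centroid is at mid-height, ȳ = 6.5 cm.
Transfer each piece to the centroidal x-axis using Ī + A·d² with d = y − 6.5:
  web: d = 0 cm → contributes +109.9 cm⁴
  top flange (beyond web): d = 5.6 cm → contributes +506.7 cm⁴
  bottom flange (beyond web): d = -5.6 cm → contributes +506.7 cm⁴
Total I = 1 123 cm⁴.
For the y-axis: x̄ = 4.12 cm.
Repeating about the centroidal y-axis gives I_y = 353.3 cm⁴.

I_x ≈ 1100 cm⁴, I_y ≈ 350 cm⁴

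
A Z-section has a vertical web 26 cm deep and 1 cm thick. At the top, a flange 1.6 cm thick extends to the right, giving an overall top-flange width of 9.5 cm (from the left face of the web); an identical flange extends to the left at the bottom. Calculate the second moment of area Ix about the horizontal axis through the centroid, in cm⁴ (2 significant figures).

Decompose the section into non-overlapping parts with the origin at the bottom-left of its bounding rectangle.
Web: 1 × 26, A = 26 cm², y = 13 cm, Ī = 1 465 cm⁴.
Top flange (beyond web): 8.5 × 1.6, A = 13.6 cm², y = 25.2 cm, Ī = 2.901 cm⁴.
Bottom flange (beyond web): 8.5 × 1.6, A = 13.6 cm², y = 0.8 cm, Ī = 2.901 cm⁴.
Centroid: ȳ = ΣA·y / ΣA = 13 cm.
Transfer each piece to the horizontal axis through the centroid using Ī + A·d² with d = y − 13:
  web: d = 0 cm → contributes +1 465 cm⁴
  top flange (beyond web): d = 12.2 cm → contributes +2 027 cm⁴
  bottom flange (beyond web): d = -12.2 cm → contributes +2 027 cm⁴
Total I = 5 519 cm⁴.

Ix ≈ 5500 cm⁴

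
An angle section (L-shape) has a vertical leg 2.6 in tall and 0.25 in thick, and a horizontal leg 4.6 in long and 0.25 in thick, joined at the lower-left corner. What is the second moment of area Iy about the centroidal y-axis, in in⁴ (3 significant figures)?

Iy ≈ 3.87 in⁴

Treat the section as a set of non-overlapping primitives; coordinates are from the bounding-box lower-left.
Vertical leg: 0.25 × 2.6, A = 0.65 in², x = 0.125 in, Ī = 0.0033854 in⁴.
Horizontal leg (remainder): 4.35 × 0.25, A = 1.0875 in², x = 2.425 in, Ī = 1.7149 in⁴.
Centroid: x̄ = ΣA·x / ΣA = 1.5646 in.
Transfer each piece to the centroidal y-axis using Ī + A·d² with d = x − 1.5646:
  vertical leg: d = -1.4396 in → contributes +1.3504 in⁴
  horizontal leg (remainder): d = 0.86043 in → contributes +2.52 in⁴
Total I = 3.8704 in⁴.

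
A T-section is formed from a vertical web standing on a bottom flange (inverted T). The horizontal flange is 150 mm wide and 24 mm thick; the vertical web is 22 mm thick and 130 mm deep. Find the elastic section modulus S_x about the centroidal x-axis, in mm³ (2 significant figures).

Split into non-overlapping primitives; take the origin at the lower-left of the bounding box.
Flange: 150 × 24, A = 3 600 mm², y = 12 mm, Ī = 172 800 mm⁴.
Web: 22 × 130, A = 2 860 mm², y = 89 mm, Ī = 4 027 833 mm⁴.
Centroid: ȳ = ΣA·y / ΣA = 46.09 mm.
Transfer each piece to the centroidal x-axis using Ī + A·d² with d = y − 46.09:
  flange: d = -34.09 mm → contributes +4 356 408 mm⁴
  web: d = 42.91 mm → contributes +9 293 913 mm⁴
Total I = 13 650 321 mm⁴.
Extreme fibre distance c = 107.9 mm; S = I/c = 126 497 mm³.

S_x ≈ 1.3 × 10⁵ mm³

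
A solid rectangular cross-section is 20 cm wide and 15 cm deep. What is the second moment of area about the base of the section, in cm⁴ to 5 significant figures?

The section: 20 × 15, A = 300 cm², y = 7.5 cm, Ī = 5 625 cm⁴.
Transfer it to the bottom edge using Ī + A·d² with d = y − 0:
  the section: d = 7.5 cm → contributes +22 500 cm⁴
Total I = 22 500 cm⁴.

I_base ≈ 2.2500 × 10⁴ cm⁴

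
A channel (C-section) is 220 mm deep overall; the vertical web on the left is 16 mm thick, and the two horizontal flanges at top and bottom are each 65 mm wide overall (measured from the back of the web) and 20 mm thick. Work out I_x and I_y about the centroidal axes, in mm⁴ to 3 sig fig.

I_x ≈ 3.39 × 10⁷ mm⁴, I_y ≈ 1.80 × 10⁶ mm⁴

Treat the section as a set of non-overlapping primitives; coordinates are from the bounding-box lower-left.
Web: 16 × 220, A = 3 520 mm², y = 110 mm, Ī = 14 197 333 mm⁴.
Top flange (beyond web): 49 × 20, A = 980 mm², y = 210 mm, Ī = 32 667 mm⁴.
Bottom flange (beyond web): 49 × 20, A = 980 mm², y = 10 mm, Ī = 32 667 mm⁴.
By symmetry the centroid is at mid-height, ȳ = 110 mm.
Transfer each piece to the centroidal x-axis using Ī + A·d² with d = y − 110:
  web: d = 0 mm → contributes +14 197 333 mm⁴
  top flange (beyond web): d = 100 mm → contributes +9 832 667 mm⁴
  bottom flange (beyond web): d = -100 mm → contributes +9 832 667 mm⁴
Total I = 33 862 667 mm⁴.
For the y-axis: x̄ = 19.624 mm.
Repeating about the centroidal y-axis gives I_y = 1 797 052 mm⁴.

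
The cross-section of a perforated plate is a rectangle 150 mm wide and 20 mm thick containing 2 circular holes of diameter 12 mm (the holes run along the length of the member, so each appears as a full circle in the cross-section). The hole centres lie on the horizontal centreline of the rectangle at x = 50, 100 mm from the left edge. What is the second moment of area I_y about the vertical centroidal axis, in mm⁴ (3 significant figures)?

I_y ≈ 5.48 × 10⁶ mm⁴

Decompose the section into non-overlapping parts with the origin at the bottom-left of its bounding rectangle.
Plate: 150 × 20, A = 3 000 mm², x = 75 mm, Ī = 5 625 000 mm⁴.
Hole 1 (subtracted): ⌀12, A = 113.1 mm², x = 50 mm, Ī = 1017.9 mm⁴.
Hole 2 (subtracted): ⌀12, A = 113.1 mm², x = 100 mm, Ī = 1017.9 mm⁴.
By symmetry the centroid is at mid-width, x̄ = 75 mm.
Transfer each piece to the vertical centroidal axis using Ī + A·d² with d = x − 75:
  plate: d = 0 mm → contributes +5 625 000 mm⁴
  hole 1: d = -25 mm → contributes −71 704 mm⁴
  hole 2: d = 25 mm → contributes −71 704 mm⁴
Total I = 5 481 593 mm⁴.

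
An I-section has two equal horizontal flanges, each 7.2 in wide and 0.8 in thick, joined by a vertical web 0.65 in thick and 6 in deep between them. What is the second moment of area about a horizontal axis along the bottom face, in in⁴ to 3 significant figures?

I_base ≈ 368 in⁴

Split into non-overlapping primitives; take the origin at the lower-left of the bounding box.
Bottom flange: 7.2 × 0.8, A = 5.76 in², y = 0.4 in, Ī = 0.3072 in⁴.
Web: 0.65 × 6, A = 3.9 in², y = 3.8 in, Ī = 11.7 in⁴.
Top flange: 7.2 × 0.8, A = 5.76 in², y = 7.2 in, Ī = 0.3072 in⁴.
Transfer each piece to the bottom edge using Ī + A·d² with d = y − 0:
  bottom flange: d = 0.4 in → contributes +1.2288 in⁴
  web: d = 3.8 in → contributes +68.016 in⁴
  top flange: d = 7.2 in → contributes +298.91 in⁴
Total I = 368.15 in⁴.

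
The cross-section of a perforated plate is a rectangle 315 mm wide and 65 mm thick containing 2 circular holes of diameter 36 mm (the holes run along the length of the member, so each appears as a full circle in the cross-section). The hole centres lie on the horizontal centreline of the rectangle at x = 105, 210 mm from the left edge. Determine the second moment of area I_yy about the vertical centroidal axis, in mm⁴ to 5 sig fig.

Treat the section as a set of non-overlapping primitives; coordinates are from the bounding-box lower-left.
Plate: 315 × 65, A = 20 475 mm², x = 157.5 mm, Ī = 169 302 656 mm⁴.
Hole 1 (subtracted): ⌀36, A = 1017.876 mm², x = 105 mm, Ī = 82447.96 mm⁴.
Hole 2 (subtracted): ⌀36, A = 1017.876 mm², x = 210 mm, Ī = 82447.96 mm⁴.
By symmetry the centroid is at mid-width, x̄ = 157.5 mm.
Transfer each piece to the vertical centroidal axis using Ī + A·d² with d = x − 157.5:
  plate: d = 0 mm → contributes +169 302 656 mm⁴
  hole 1: d = -52.5 mm → contributes −2 887 969 mm⁴
  hole 2: d = 52.5 mm → contributes −2 887 969 mm⁴
Total I = 163 526 719 mm⁴.

I_yy ≈ 1.6353 × 10⁸ mm⁴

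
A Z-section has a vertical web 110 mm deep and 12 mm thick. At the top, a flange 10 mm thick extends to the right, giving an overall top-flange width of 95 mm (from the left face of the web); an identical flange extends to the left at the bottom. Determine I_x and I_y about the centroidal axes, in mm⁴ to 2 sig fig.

Break the section into simple shapes (no overlaps), measuring from the bottom-left corner of the bounding box.
Web: 12 × 110, A = 1 320 mm², y = 55 mm, Ī = 1 331 000 mm⁴.
Top flange (beyond web): 83 × 10, A = 830 mm², y = 105 mm, Ī = 6 917 mm⁴.
Bottom flange (beyond web): 83 × 10, A = 830 mm², y = 5 mm, Ī = 6 917 mm⁴.
Centroid: ȳ = ΣA·y / ΣA = 55 mm.
Transfer each piece to the centroidal x-axis using Ī + A·d² with d = y − 55:
  web: d = 0 mm → contributes +1 331 000 mm⁴
  top flange (beyond web): d = 50 mm → contributes +2 081 917 mm⁴
  bottom flange (beyond web): d = -50 mm → contributes +2 081 917 mm⁴
Total I = 5 494 833 mm⁴.
For the y-axis: x̄ = 89 mm.
Repeating about the centroidal y-axis gives I_y = 4 714 193 mm⁴.

I_x ≈ 5.5 × 10⁶ mm⁴, I_y ≈ 4.7 × 10⁶ mm⁴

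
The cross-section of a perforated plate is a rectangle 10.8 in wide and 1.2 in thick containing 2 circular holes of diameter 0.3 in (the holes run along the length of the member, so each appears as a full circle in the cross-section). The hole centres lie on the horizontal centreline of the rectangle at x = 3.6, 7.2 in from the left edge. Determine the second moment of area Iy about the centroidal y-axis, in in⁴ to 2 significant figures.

Iy ≈ 130 in⁴

Treat the section as a set of non-overlapping primitives; coordinates are from the bounding-box lower-left.
Plate: 10.8 × 1.2, A = 12.96 in², x = 5.4 in, Ī = 126 in⁴.
Hole 1 (subtracted): ⌀0.3, A = 0.07069 in², x = 3.6 in, Ī = 0.0003976 in⁴.
Hole 2 (subtracted): ⌀0.3, A = 0.07069 in², x = 7.2 in, Ī = 0.0003976 in⁴.
By symmetry the centroid is at mid-width, x̄ = 5.4 in.
Transfer each piece to the centroidal y-axis using Ī + A·d² with d = x − 5.4:
  plate: d = 0 in → contributes +126 in⁴
  hole 1: d = -1.8 in → contributes −0.2294 in⁴
  hole 2: d = 1.8 in → contributes −0.2294 in⁴
Total I = 125.5 in⁴.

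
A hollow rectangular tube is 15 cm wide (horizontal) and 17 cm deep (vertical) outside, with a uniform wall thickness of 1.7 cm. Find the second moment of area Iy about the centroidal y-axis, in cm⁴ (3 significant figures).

Split into non-overlapping primitives; take the origin at the lower-left of the bounding box.
Outer rectangle: 15 × 17, A = 255 cm², x = 7.5 cm, Ī = 4781.3 cm⁴.
Inner void (subtracted): 11.6 × 13.6, A = 157.76 cm², x = 7.5 cm, Ī = 1 769 cm⁴.
By symmetry the centroid is at mid-width, x̄ = 7.5 cm.
All pieces are centred on the centroidal y-axis, so I = ΣĪ (holes subtracted) = 3012.2 cm⁴.

Iy ≈ 3010 cm⁴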